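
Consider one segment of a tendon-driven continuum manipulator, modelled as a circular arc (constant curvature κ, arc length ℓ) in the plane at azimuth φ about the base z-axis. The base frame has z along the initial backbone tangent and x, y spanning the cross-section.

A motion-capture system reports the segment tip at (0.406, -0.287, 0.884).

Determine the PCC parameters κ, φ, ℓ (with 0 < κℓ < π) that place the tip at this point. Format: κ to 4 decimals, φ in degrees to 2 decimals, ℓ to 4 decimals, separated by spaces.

0.9667 324.74 1.0600

ρ = √(x²+y²) = √(0.406² + -0.287²) = 0.49720
φ = atan2(y, x) mod 360° = atan2(-0.287, 0.406) = 324.7436°
|p|² = ρ² + z² = 0.49720² + 0.884² = 1.02866
κ = 2ρ / |p|² = 2×0.49720 / 1.02866 = 0.96669
θ = 2·atan2(ρ, z) = 2·atan2(0.49720, 0.884) = 1.02469 rad
ℓ = θ/κ = 1.02469/0.96669 = 1.06000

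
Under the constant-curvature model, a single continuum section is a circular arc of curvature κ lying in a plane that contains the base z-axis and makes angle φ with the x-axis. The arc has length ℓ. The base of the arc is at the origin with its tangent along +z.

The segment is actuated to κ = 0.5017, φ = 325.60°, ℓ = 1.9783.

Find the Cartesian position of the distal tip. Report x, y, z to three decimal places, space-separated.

θ = κ·ℓ = 0.5017 × 1.9783 = 0.99251 rad
ρ = (1 − cos θ)/κ = (1 − 0.54659)/0.5017 = 0.90375
z = sin θ / κ = 0.83740/0.5017 = 1.66913
x = ρ cos φ = 0.90375 × cos(325.60°) = 0.74570
y = ρ sin φ = 0.90375 × sin(325.60°) = -0.51059

0.746 -0.511 1.669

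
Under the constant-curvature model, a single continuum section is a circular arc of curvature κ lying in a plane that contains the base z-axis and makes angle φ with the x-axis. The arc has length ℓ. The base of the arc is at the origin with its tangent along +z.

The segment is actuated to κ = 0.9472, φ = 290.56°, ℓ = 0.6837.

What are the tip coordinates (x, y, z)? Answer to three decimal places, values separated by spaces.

0.075 -0.200 0.637

θ = κ·ℓ = 0.9472 × 0.6837 = 0.64760 rad
ρ = (1 − cos θ)/κ = (1 − 0.79753)/0.9472 = 0.21375
z = sin θ / κ = 0.60327/0.9472 = 0.63690
x = ρ cos φ = 0.21375 × cos(290.56°) = 0.07507
y = ρ sin φ = 0.21375 × sin(290.56°) = -0.20014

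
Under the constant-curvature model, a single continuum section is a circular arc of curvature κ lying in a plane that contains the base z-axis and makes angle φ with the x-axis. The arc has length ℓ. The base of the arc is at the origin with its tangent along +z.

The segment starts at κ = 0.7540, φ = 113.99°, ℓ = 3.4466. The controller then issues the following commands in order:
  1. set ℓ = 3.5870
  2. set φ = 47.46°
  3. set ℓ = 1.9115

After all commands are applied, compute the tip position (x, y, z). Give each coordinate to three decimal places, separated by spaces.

0.781 0.851 1.315

initial: κ=0.7540, φ=113.99°, ℓ=3.4466
cmd 1: set ℓ=3.5870 → (κ,φ,ℓ)=(0.7540,113.99°,3.5870) → tip=(-1.0278,2.3095,0.5613)
cmd 2: set φ=47.46° → (κ,φ,ℓ)=(0.7540,47.46°,3.5870) → tip=(1.7091,1.8626,0.5613)
cmd 3: set ℓ=1.9115 → (κ,φ,ℓ)=(0.7540,47.46°,1.9115) → tip=(0.7809,0.8510,1.3152)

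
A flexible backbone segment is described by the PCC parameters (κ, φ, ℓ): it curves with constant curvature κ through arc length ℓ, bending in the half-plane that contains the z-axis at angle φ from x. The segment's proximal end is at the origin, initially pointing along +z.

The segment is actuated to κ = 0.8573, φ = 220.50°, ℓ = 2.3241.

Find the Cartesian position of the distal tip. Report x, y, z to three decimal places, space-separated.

θ = κ·ℓ = 0.8573 × 2.3241 = 1.99245 rad
ρ = (1 − cos θ)/κ = (1 − -0.40927)/0.8573 = 1.64385
z = sin θ / κ = 0.91241/0.8573 = 1.06429
x = ρ cos φ = 1.64385 × cos(220.50°) = -1.24999
y = ρ sin φ = 1.64385 × sin(220.50°) = -1.06759

-1.250 -1.068 1.064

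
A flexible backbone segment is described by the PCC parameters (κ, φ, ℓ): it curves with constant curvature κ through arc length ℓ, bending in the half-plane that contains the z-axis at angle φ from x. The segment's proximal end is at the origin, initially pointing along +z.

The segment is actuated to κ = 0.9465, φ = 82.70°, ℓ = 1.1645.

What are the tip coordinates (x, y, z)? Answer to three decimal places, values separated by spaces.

0.074 0.575 0.943

θ = κ·ℓ = 0.9465 × 1.1645 = 1.10220 rad
ρ = (1 − cos θ)/κ = (1 − 0.45164)/0.9465 = 0.57936
z = sin θ / κ = 0.89220/0.9465 = 0.94263
x = ρ cos φ = 0.57936 × cos(82.70°) = 0.07362
y = ρ sin φ = 0.57936 × sin(82.70°) = 0.57466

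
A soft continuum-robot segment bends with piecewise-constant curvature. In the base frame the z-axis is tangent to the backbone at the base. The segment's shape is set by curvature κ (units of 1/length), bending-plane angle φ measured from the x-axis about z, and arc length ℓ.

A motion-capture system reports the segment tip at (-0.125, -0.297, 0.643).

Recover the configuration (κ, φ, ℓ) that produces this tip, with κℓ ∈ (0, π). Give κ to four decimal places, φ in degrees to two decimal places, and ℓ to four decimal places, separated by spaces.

1.2459 247.17 0.7458

ρ = √(x²+y²) = √(-0.125² + -0.297²) = 0.32223
φ = atan2(y, x) mod 360° = atan2(-0.297, -0.125) = 247.1750°
|p|² = ρ² + z² = 0.32223² + 0.643² = 0.51728
κ = 2ρ / |p|² = 2×0.32223 / 0.51728 = 1.24587
θ = 2·atan2(ρ, z) = 2·atan2(0.32223, 0.643) = 0.92912 rad
ℓ = θ/κ = 0.92912/1.24587 = 0.74576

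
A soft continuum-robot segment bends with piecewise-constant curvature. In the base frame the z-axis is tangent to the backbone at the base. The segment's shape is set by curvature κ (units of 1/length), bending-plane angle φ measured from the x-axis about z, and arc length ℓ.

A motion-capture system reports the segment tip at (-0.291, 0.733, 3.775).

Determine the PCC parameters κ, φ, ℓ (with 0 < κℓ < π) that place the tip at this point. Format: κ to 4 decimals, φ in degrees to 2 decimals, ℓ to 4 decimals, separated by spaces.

0.1061 111.65 3.8839

ρ = √(x²+y²) = √(-0.291² + 0.733²) = 0.78865
φ = atan2(y, x) mod 360° = atan2(0.733, -0.291) = 111.6530°
|p|² = ρ² + z² = 0.78865² + 3.775² = 14.87259
κ = 2ρ / |p|² = 2×0.78865 / 14.87259 = 0.10605
θ = 2·atan2(ρ, z) = 2·atan2(0.78865, 3.775) = 0.41190 rad
ℓ = θ/κ = 0.41190/0.10605 = 3.88390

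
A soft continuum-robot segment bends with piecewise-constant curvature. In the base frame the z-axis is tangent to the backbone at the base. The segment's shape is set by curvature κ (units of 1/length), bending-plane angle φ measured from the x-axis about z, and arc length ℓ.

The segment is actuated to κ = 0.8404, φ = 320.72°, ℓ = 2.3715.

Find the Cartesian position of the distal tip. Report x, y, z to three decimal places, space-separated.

1.298 -1.062 1.085

θ = κ·ℓ = 0.8404 × 2.3715 = 1.99301 rad
ρ = (1 − cos θ)/κ = (1 − -0.40978)/0.8404 = 1.67751
z = sin θ / κ = 0.91218/0.8404 = 1.08542
x = ρ cos φ = 1.67751 × cos(320.72°) = 1.29850
y = ρ sin φ = 1.67751 × sin(320.72°) = -1.06205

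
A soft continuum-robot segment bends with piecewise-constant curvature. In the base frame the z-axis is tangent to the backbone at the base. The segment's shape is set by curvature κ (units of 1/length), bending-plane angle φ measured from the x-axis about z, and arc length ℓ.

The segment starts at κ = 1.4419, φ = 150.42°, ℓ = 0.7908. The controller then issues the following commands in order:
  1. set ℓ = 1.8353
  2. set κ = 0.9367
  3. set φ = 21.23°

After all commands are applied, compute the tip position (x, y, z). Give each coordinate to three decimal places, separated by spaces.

1.142 0.444 1.056

initial: κ=1.4419, φ=150.42°, ℓ=0.7908
cmd 1: set ℓ=1.8353 → (κ,φ,ℓ)=(1.4419,150.42°,1.8353) → tip=(-1.1338,0.6436,0.3296)
cmd 2: set κ=0.9367 → (κ,φ,ℓ)=(0.9367,150.42°,1.8353) → tip=(-1.0656,0.6049,1.0559)
cmd 3: set φ=21.23° → (κ,φ,ℓ)=(0.9367,21.23°,1.8353) → tip=(1.1422,0.4437,1.0559)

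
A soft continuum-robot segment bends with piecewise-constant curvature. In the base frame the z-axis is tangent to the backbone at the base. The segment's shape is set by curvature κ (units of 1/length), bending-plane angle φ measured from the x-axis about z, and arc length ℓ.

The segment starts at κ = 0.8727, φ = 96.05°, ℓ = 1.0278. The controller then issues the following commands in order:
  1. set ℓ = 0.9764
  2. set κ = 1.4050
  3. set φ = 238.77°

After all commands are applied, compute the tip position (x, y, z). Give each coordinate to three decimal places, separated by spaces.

initial: κ=0.8727, φ=96.05°, ℓ=1.0278
cmd 1: set ℓ=0.9764 → (κ,φ,ℓ)=(0.8727,96.05°,0.9764) → tip=(-0.0413,0.3892,0.8625)
cmd 2: set κ=1.4050 → (κ,φ,ℓ)=(1.4050,96.05°,0.9764) → tip=(-0.0602,0.5679,0.6977)
cmd 3: set φ=238.77° → (κ,φ,ℓ)=(1.4050,238.77°,0.9764) → tip=(-0.2961,-0.4883,0.6977)

-0.296 -0.488 0.698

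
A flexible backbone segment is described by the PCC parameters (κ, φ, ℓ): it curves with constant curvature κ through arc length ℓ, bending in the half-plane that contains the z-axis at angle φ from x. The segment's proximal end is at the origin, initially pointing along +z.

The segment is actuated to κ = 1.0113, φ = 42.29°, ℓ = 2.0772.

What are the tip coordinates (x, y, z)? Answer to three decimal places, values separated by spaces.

θ = κ·ℓ = 1.0113 × 2.0772 = 2.10067 rad
ρ = (1 − cos θ)/κ = (1 − -0.50543)/1.0113 = 1.48861
z = sin θ / κ = 0.86287/1.0113 = 0.85323
x = ρ cos φ = 1.48861 × cos(42.29°) = 1.10119
y = ρ sin φ = 1.48861 × sin(42.29°) = 1.00166

1.101 1.002 0.853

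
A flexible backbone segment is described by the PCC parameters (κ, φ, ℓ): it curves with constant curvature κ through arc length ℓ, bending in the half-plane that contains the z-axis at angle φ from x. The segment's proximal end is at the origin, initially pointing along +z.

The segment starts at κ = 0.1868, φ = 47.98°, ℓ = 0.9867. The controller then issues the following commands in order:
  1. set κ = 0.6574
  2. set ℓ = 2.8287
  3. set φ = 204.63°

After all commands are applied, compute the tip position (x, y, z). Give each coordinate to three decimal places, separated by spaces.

initial: κ=0.1868, φ=47.98°, ℓ=0.9867
cmd 1: set κ=0.6574 → (κ,φ,ℓ)=(0.6574,47.98°,0.9867) → tip=(0.2068,0.2295,0.9189)
cmd 2: set ℓ=2.8287 → (κ,φ,ℓ)=(0.6574,47.98°,2.8287) → tip=(1.3082,1.4519,1.4582)
cmd 3: set φ=204.63° → (κ,φ,ℓ)=(0.6574,204.63°,2.8287) → tip=(-1.7765,-0.8145,1.4582)

-1.777 -0.814 1.458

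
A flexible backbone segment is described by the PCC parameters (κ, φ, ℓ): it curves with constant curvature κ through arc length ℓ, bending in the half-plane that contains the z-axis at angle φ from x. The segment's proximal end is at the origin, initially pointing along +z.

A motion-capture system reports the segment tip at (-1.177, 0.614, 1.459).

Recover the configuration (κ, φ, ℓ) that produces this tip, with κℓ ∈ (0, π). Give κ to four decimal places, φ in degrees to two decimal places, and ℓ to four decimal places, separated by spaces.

ρ = √(x²+y²) = √(-1.177² + 0.614²) = 1.32753
φ = atan2(y, x) mod 360° = atan2(0.614, -1.177) = 152.4505°
|p|² = ρ² + z² = 1.32753² + 1.459² = 3.89101
κ = 2ρ / |p|² = 2×1.32753 / 3.89101 = 0.68236
θ = 2·atan2(ρ, z) = 2·atan2(1.32753, 1.459) = 1.47650 rad
ℓ = θ/κ = 1.47650/0.68236 = 2.16383

0.6824 152.45 2.1638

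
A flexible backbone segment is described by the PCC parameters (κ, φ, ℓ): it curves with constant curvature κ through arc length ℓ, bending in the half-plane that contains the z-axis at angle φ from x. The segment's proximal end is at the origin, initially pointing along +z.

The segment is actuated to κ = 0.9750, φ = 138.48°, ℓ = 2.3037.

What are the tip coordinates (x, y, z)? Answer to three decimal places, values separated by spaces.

-1.248 1.105 0.801

θ = κ·ℓ = 0.9750 × 2.3037 = 2.24611 rad
ρ = (1 − cos θ)/κ = (1 − -0.62514)/0.9750 = 1.66681
z = sin θ / κ = 0.78051/0.9750 = 0.80053
x = ρ cos φ = 1.66681 × cos(138.48°) = -1.24798
y = ρ sin φ = 1.66681 × sin(138.48°) = 1.10490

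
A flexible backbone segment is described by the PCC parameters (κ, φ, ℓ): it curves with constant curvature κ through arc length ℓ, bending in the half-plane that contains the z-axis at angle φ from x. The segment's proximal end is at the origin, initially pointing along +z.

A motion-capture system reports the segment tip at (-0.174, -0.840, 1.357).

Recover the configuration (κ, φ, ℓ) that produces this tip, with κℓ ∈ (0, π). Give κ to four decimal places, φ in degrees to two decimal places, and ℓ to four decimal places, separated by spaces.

ρ = √(x²+y²) = √(-0.174² + -0.840²) = 0.85783
φ = atan2(y, x) mod 360° = atan2(-0.840, -0.174) = 258.2971°
|p|² = ρ² + z² = 0.85783² + 1.357² = 2.57732
κ = 2ρ / |p|² = 2×0.85783 / 2.57732 = 0.66568
θ = 2·atan2(ρ, z) = 2·atan2(0.85783, 1.357) = 1.12745 rad
ℓ = θ/κ = 1.12745/0.66568 = 1.69370

0.6657 258.30 1.6937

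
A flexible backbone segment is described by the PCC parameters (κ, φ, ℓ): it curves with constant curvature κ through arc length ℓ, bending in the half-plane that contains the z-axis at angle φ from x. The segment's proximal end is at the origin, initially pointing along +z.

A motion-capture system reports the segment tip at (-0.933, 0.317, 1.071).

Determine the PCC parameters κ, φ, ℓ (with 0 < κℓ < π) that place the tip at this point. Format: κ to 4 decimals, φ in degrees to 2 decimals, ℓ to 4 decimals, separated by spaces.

0.9305 161.23 1.5987

ρ = √(x²+y²) = √(-0.933² + 0.317²) = 0.98538
φ = atan2(y, x) mod 360° = atan2(0.317, -0.933) = 161.2341°
|p|² = ρ² + z² = 0.98538² + 1.071² = 2.11802
κ = 2ρ / |p|² = 2×0.98538 / 2.11802 = 0.93048
θ = 2·atan2(ρ, z) = 2·atan2(0.98538, 1.071) = 1.48757 rad
ℓ = θ/κ = 1.48757/0.93048 = 1.59872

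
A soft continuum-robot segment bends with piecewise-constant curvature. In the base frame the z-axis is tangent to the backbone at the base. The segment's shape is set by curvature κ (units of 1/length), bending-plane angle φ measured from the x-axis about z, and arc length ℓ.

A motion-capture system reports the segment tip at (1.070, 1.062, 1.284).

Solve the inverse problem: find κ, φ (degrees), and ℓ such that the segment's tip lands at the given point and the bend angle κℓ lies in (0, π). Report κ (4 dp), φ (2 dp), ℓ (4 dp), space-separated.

ρ = √(x²+y²) = √(1.070² + 1.062²) = 1.50756
φ = atan2(y, x) mod 360° = atan2(1.062, 1.070) = 44.7850°
|p|² = ρ² + z² = 1.50756² + 1.284² = 3.92140
κ = 2ρ / |p|² = 2×1.50756 / 3.92140 = 0.76889
θ = 2·atan2(ρ, z) = 2·atan2(1.50756, 1.284) = 1.73063 rad
ℓ = θ/κ = 1.73063/0.76889 = 2.25081

0.7689 44.79 2.2508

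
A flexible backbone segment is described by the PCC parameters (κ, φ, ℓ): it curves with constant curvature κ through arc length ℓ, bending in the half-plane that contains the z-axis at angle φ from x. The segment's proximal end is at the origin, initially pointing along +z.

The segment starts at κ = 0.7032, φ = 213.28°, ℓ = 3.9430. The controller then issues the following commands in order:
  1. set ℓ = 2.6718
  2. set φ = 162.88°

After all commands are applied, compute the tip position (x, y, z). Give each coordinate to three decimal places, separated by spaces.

initial: κ=0.7032, φ=213.28°, ℓ=3.9430
cmd 1: set ℓ=2.6718 → (κ,φ,ℓ)=(0.7032,213.28°,2.6718) → tip=(-1.5493,-1.0169,1.3551)
cmd 2: set φ=162.88° → (κ,φ,ℓ)=(0.7032,162.88°,2.6718) → tip=(-1.7711,0.5455,1.3551)

-1.771 0.546 1.355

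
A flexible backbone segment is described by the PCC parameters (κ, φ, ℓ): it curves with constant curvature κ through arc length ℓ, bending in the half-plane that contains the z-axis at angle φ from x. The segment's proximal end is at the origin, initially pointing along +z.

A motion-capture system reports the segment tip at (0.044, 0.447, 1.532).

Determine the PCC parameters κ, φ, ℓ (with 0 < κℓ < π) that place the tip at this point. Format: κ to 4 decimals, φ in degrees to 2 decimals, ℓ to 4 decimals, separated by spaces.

ρ = √(x²+y²) = √(0.044² + 0.447²) = 0.44916
φ = atan2(y, x) mod 360° = atan2(0.447, 0.044) = 84.3783°
|p|² = ρ² + z² = 0.44916² + 1.532² = 2.54877
κ = 2ρ / |p|² = 2×0.44916 / 2.54877 = 0.35245
θ = 2·atan2(ρ, z) = 2·atan2(0.44916, 1.532) = 0.57039 rad
ℓ = θ/κ = 0.57039/0.35245 = 1.61834

0.3525 84.38 1.6183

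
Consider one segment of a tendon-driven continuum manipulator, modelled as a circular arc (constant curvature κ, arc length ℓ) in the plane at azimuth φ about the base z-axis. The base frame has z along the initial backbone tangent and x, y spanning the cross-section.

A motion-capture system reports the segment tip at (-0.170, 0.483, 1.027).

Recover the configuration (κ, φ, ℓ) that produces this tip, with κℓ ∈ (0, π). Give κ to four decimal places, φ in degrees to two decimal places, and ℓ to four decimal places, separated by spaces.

0.7776 109.39 1.1895

ρ = √(x²+y²) = √(-0.170² + 0.483²) = 0.51204
φ = atan2(y, x) mod 360° = atan2(0.483, -0.170) = 109.3904°
|p|² = ρ² + z² = 0.51204² + 1.027² = 1.31692
κ = 2ρ / |p|² = 2×0.51204 / 1.31692 = 0.77764
θ = 2·atan2(ρ, z) = 2·atan2(0.51204, 1.027) = 0.92503 rad
ℓ = θ/κ = 0.92503/0.77764 = 1.18953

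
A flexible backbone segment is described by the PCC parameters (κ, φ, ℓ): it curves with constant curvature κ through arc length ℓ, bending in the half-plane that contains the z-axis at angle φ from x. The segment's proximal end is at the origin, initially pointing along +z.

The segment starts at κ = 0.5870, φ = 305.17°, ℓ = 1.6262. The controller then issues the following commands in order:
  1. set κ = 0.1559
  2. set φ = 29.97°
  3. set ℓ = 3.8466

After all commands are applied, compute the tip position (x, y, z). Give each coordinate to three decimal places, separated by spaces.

initial: κ=0.5870, φ=305.17°, ℓ=1.6262
cmd 1: set κ=0.1559 → (κ,φ,ℓ)=(0.1559,305.17°,1.6262) → tip=(0.1181,-0.1676,1.6088)
cmd 2: set φ=29.97° → (κ,φ,ℓ)=(0.1559,29.97°,1.6262) → tip=(0.1776,0.1024,1.6088)
cmd 3: set ℓ=3.8466 → (κ,φ,ℓ)=(0.1559,29.97°,3.8466) → tip=(0.9696,0.5591,3.6202)

0.970 0.559 3.620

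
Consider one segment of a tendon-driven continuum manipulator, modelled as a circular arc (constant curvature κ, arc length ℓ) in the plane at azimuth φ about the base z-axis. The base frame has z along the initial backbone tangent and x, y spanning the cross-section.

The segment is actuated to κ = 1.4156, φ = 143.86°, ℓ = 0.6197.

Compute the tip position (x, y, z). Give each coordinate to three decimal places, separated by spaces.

-0.206 0.150 0.543

θ = κ·ℓ = 1.4156 × 0.6197 = 0.87725 rad
ρ = (1 − cos θ)/κ = (1 − 0.63927)/1.4156 = 0.25482
z = sin θ / κ = 0.76898/1.4156 = 0.54322
x = ρ cos φ = 0.25482 × cos(143.86°) = -0.20579
y = ρ sin φ = 0.25482 × sin(143.86°) = 0.15029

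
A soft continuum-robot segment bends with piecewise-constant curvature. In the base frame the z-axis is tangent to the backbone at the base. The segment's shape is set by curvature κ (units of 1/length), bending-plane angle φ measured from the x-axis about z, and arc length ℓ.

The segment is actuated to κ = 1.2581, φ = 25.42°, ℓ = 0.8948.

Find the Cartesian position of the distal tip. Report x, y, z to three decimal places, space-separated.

0.409 0.194 0.717

θ = κ·ℓ = 1.2581 × 0.8948 = 1.12575 rad
ρ = (1 − cos θ)/κ = (1 − 0.43050)/1.2581 = 0.45267
z = sin θ / κ = 0.90259/1.2581 = 0.71742
x = ρ cos φ = 0.45267 × cos(25.42°) = 0.40884
y = ρ sin φ = 0.45267 × sin(25.42°) = 0.19431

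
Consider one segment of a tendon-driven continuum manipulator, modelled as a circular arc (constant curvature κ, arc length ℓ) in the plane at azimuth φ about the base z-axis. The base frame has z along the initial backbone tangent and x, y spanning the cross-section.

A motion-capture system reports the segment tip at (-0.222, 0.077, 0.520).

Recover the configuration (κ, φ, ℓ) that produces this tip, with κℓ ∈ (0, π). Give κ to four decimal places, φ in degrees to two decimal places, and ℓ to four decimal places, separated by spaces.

1.4433 160.87 0.5881

ρ = √(x²+y²) = √(-0.222² + 0.077²) = 0.23497
φ = atan2(y, x) mod 360° = atan2(0.077, -0.222) = 160.8711°
|p|² = ρ² + z² = 0.23497² + 0.520² = 0.32561
κ = 2ρ / |p|² = 2×0.23497 / 0.32561 = 1.44327
θ = 2·atan2(ρ, z) = 2·atan2(0.23497, 0.520) = 0.84882 rad
ℓ = θ/κ = 0.84882/1.44327 = 0.58812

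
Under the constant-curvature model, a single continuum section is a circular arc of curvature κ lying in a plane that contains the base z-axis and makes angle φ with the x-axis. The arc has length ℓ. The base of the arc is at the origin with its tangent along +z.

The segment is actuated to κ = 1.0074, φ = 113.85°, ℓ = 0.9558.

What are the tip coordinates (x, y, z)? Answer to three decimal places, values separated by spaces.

θ = κ·ℓ = 1.0074 × 0.9558 = 0.96287 rad
ρ = (1 − cos θ)/κ = (1 − 0.57116)/1.0074 = 0.42569
z = sin θ / κ = 0.82084/1.0074 = 0.81481
x = ρ cos φ = 0.42569 × cos(113.85°) = -0.17212
y = ρ sin φ = 0.42569 × sin(113.85°) = 0.38934

-0.172 0.389 0.815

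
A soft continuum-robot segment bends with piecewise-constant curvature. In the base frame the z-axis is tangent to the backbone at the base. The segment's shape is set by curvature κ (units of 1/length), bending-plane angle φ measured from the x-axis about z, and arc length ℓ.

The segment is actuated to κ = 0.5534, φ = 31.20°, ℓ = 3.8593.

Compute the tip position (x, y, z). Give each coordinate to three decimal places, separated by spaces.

θ = κ·ℓ = 0.5534 × 3.8593 = 2.13574 rad
ρ = (1 − cos θ)/κ = (1 − -0.53537)/0.5534 = 2.77442
z = sin θ / κ = 0.84462/0.5534 = 1.52624
x = ρ cos φ = 2.77442 × cos(31.20°) = 2.37314
y = ρ sin φ = 2.77442 × sin(31.20°) = 1.43723

2.373 1.437 1.526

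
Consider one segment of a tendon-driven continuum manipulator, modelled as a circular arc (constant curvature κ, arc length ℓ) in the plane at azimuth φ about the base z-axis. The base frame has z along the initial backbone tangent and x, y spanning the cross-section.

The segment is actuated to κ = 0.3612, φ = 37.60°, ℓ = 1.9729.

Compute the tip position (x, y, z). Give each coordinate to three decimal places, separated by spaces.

0.534 0.411 1.810

θ = κ·ℓ = 0.3612 × 1.9729 = 0.71261 rad
ρ = (1 − cos θ)/κ = (1 − 0.75666)/0.3612 = 0.67371
z = sin θ / κ = 0.65381/0.3612 = 1.81011
x = ρ cos φ = 0.67371 × cos(37.60°) = 0.53377
y = ρ sin φ = 0.67371 × sin(37.60°) = 0.41106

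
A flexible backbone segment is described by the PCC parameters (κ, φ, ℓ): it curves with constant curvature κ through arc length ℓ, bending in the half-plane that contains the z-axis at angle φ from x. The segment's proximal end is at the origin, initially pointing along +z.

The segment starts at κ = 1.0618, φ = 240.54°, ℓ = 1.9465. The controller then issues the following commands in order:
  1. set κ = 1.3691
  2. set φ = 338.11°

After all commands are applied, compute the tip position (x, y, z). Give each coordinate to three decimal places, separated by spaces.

initial: κ=1.0618, φ=240.54°, ℓ=1.9465
cmd 1: set κ=1.3691 → (κ,φ,ℓ)=(1.3691,240.54°,1.9465) → tip=(-0.6784,-1.2010,0.3351)
cmd 2: set φ=338.11° → (κ,φ,ℓ)=(1.3691,338.11°,1.9465) → tip=(1.2800,-0.5143,0.3351)

1.280 -0.514 0.335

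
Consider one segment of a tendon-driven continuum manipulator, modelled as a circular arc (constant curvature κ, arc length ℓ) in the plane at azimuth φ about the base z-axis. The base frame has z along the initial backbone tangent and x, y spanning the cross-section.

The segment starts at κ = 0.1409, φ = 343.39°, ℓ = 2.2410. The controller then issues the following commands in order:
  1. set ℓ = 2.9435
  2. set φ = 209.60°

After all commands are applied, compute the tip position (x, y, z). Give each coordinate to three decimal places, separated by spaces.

initial: κ=0.1409, φ=343.39°, ℓ=2.2410
cmd 1: set ℓ=2.9435 → (κ,φ,ℓ)=(0.1409,343.39°,2.9435) → tip=(0.5766,-0.1720,2.8598)
cmd 2: set φ=209.60° → (κ,φ,ℓ)=(0.1409,209.60°,2.9435) → tip=(-0.5232,-0.2972,2.8598)

-0.523 -0.297 2.860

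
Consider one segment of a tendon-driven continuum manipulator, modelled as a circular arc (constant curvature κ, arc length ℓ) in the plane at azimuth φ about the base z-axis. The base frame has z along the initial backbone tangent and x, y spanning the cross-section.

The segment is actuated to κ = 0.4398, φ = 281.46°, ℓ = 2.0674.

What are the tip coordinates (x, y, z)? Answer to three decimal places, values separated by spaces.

θ = κ·ℓ = 0.4398 × 2.0674 = 0.90924 rad
ρ = (1 − cos θ)/κ = (1 − 0.61434)/0.4398 = 0.87689
z = sin θ / κ = 0.78904/0.4398 = 1.79409
x = ρ cos φ = 0.87689 × cos(281.46°) = 0.17422
y = ρ sin φ = 0.87689 × sin(281.46°) = -0.85941

0.174 -0.859 1.794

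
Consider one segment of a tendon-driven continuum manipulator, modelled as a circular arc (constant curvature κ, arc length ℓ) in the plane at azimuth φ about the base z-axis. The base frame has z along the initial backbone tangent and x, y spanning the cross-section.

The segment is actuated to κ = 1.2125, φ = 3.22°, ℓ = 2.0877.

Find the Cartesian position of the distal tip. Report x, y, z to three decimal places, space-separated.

1.498 0.084 0.473

θ = κ·ℓ = 1.2125 × 2.0877 = 2.53134 rad
ρ = (1 − cos θ)/κ = (1 − -0.81950)/1.2125 = 1.50062
z = sin θ / κ = 0.57308/1.2125 = 0.47264
x = ρ cos φ = 1.50062 × cos(3.22°) = 1.49825
y = ρ sin φ = 1.50062 × sin(3.22°) = 0.08429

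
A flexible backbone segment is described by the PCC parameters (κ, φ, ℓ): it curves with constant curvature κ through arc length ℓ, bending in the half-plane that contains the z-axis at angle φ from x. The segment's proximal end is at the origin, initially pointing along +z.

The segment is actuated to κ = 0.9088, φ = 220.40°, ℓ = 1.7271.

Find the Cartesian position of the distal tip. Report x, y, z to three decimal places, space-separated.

-0.837 -0.712 1.100

θ = κ·ℓ = 0.9088 × 1.7271 = 1.56959 rad
ρ = (1 − cos θ)/κ = (1 − 0.00121)/0.9088 = 1.09902
z = sin θ / κ = 1.00000/0.9088 = 1.10035
x = ρ cos φ = 1.09902 × cos(220.40°) = -0.83695
y = ρ sin φ = 1.09902 × sin(220.40°) = -0.71230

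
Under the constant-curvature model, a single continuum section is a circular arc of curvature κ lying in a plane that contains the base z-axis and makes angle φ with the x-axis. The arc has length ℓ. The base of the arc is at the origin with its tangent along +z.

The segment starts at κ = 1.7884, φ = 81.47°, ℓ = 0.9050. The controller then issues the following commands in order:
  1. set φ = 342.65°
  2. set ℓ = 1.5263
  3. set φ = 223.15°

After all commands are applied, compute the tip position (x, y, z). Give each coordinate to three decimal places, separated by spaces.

-0.782 -0.733 0.224

initial: κ=1.7884, φ=81.47°, ℓ=0.9050
cmd 1: set φ=342.65° → (κ,φ,ℓ)=(1.7884,342.65°,0.9050) → tip=(0.5592,-0.1747,0.5585)
cmd 2: set ℓ=1.5263 → (κ,φ,ℓ)=(1.7884,342.65°,1.5263) → tip=(1.0228,-0.3195,0.2239)
cmd 3: set φ=223.15° → (κ,φ,ℓ)=(1.7884,223.15°,1.5263) → tip=(-0.7818,-0.7328,0.2239)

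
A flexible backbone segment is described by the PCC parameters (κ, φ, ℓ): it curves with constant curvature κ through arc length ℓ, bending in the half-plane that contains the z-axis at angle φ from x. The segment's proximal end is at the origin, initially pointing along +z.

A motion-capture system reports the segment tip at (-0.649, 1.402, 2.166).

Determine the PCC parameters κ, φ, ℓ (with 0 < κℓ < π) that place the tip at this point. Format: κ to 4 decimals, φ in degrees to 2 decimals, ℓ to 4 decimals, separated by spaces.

0.4365 114.84 2.8387

ρ = √(x²+y²) = √(-0.649² + 1.402²) = 1.54493
φ = atan2(y, x) mod 360° = atan2(1.402, -0.649) = 114.8399°
|p|² = ρ² + z² = 1.54493² + 2.166² = 7.07836
κ = 2ρ / |p|² = 2×1.54493 / 7.07836 = 0.43652
θ = 2·atan2(ρ, z) = 2·atan2(1.54493, 2.166) = 1.23914 rad
ℓ = θ/κ = 1.23914/0.43652 = 2.83868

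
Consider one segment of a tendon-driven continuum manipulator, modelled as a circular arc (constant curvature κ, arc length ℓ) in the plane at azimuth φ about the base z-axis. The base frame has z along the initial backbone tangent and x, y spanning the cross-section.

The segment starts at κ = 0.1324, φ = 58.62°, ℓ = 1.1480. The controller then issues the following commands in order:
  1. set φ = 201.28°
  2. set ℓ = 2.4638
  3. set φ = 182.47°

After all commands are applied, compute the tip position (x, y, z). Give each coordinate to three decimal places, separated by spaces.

initial: κ=0.1324, φ=58.62°, ℓ=1.1480
cmd 1: set φ=201.28° → (κ,φ,ℓ)=(0.1324,201.28°,1.1480) → tip=(-0.0811,-0.0316,1.1436)
cmd 2: set ℓ=2.4638 → (κ,φ,ℓ)=(0.1324,201.28°,2.4638) → tip=(-0.3711,-0.1446,2.4203)
cmd 3: set φ=182.47° → (κ,φ,ℓ)=(0.1324,182.47°,2.4638) → tip=(-0.3979,-0.0172,2.4203)

-0.398 -0.017 2.420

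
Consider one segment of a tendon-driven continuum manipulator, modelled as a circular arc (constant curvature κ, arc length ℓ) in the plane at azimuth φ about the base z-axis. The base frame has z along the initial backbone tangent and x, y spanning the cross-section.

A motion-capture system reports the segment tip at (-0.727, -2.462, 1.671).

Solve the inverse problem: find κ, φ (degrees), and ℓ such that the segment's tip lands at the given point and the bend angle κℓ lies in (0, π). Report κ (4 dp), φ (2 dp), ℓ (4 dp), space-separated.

ρ = √(x²+y²) = √(-0.727² + -2.462²) = 2.56709
φ = atan2(y, x) mod 360° = atan2(-2.462, -0.727) = 253.5487°
|p|² = ρ² + z² = 2.56709² + 1.671² = 9.38221
κ = 2ρ / |p|² = 2×2.56709 / 9.38221 = 0.54723
θ = 2·atan2(ρ, z) = 2·atan2(2.56709, 1.671) = 1.98753 rad
ℓ = θ/κ = 1.98753/0.54723 = 3.63202

0.5472 253.55 3.6320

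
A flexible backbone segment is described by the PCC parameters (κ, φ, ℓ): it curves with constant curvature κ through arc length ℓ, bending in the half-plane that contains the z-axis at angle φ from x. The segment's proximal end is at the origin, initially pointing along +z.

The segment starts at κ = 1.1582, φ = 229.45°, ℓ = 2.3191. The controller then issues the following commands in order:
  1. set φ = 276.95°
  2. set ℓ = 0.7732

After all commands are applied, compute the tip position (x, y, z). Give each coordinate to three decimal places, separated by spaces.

initial: κ=1.1582, φ=229.45°, ℓ=2.3191
cmd 1: set φ=276.95° → (κ,φ,ℓ)=(1.1582,276.95°,2.3191) → tip=(0.1983,-1.6267,0.3799)
cmd 2: set ℓ=0.7732 → (κ,φ,ℓ)=(1.1582,276.95°,0.7732) → tip=(0.0392,-0.3213,0.6739)

0.039 -0.321 0.674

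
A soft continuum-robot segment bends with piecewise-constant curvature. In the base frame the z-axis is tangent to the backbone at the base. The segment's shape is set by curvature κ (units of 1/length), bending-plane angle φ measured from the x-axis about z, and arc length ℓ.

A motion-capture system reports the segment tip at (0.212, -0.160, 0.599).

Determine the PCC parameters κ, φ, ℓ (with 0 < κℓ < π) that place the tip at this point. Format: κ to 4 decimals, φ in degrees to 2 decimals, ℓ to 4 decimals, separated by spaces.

1.2372 322.96 0.6747

ρ = √(x²+y²) = √(0.212² + -0.160²) = 0.26560
φ = atan2(y, x) mod 360° = atan2(-0.160, 0.212) = 322.9575°
|p|² = ρ² + z² = 0.26560² + 0.599² = 0.42934
κ = 2ρ / |p|² = 2×0.26560 / 0.42934 = 1.23724
θ = 2·atan2(ρ, z) = 2·atan2(0.26560, 0.599) = 0.83472 rad
ℓ = θ/κ = 0.83472/1.23724 = 0.67466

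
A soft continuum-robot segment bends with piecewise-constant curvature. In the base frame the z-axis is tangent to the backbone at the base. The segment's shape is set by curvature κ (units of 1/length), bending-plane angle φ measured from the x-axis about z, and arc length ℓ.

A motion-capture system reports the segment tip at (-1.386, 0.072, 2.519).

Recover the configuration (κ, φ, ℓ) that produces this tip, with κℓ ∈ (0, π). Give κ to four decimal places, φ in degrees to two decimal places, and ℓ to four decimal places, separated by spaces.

ρ = √(x²+y²) = √(-1.386² + 0.072²) = 1.38787
φ = atan2(y, x) mod 360° = atan2(0.072, -1.386) = 177.0263°
|p|² = ρ² + z² = 1.38787² + 2.519² = 8.27154
κ = 2ρ / |p|² = 2×1.38787 / 8.27154 = 0.33558
θ = 2·atan2(ρ, z) = 2·atan2(1.38787, 2.519) = 1.00716 rad
ℓ = θ/κ = 1.00716/0.33558 = 3.00128

0.3356 177.03 3.0013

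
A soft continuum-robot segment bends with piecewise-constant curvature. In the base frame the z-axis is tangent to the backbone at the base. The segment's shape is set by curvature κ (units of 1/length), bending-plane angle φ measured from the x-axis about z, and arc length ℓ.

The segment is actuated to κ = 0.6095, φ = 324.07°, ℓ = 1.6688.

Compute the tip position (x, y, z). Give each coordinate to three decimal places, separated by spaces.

θ = κ·ℓ = 0.6095 × 1.6688 = 1.01713 rad
ρ = (1 − cos θ)/κ = (1 − 0.52581)/0.6095 = 0.77800
z = sin θ / κ = 0.85060/0.6095 = 1.39558
x = ρ cos φ = 0.77800 × cos(324.07°) = 0.62998
y = ρ sin φ = 0.77800 × sin(324.07°) = -0.45653

0.630 -0.457 1.396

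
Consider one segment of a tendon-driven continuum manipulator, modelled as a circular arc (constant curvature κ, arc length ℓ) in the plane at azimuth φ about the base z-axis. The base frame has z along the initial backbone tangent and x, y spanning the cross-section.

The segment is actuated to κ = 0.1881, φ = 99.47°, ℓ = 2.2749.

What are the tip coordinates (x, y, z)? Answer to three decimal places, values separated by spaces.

-0.079 0.473 2.206

θ = κ·ℓ = 0.1881 × 2.2749 = 0.42791 rad
ρ = (1 − cos θ)/κ = (1 − 0.90984)/0.1881 = 0.47934
z = sin θ / κ = 0.41497/0.1881 = 2.20611
x = ρ cos φ = 0.47934 × cos(99.47°) = -0.07887
y = ρ sin φ = 0.47934 × sin(99.47°) = 0.47281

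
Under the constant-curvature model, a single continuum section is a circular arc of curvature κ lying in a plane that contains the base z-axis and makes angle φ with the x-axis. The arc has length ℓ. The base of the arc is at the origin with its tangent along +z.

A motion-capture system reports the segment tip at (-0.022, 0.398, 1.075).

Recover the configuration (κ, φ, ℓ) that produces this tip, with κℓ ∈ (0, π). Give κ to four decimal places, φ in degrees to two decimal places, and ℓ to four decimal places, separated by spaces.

0.6065 93.16 1.1710

ρ = √(x²+y²) = √(-0.022² + 0.398²) = 0.39861
φ = atan2(y, x) mod 360° = atan2(0.398, -0.022) = 93.1639°
|p|² = ρ² + z² = 0.39861² + 1.075² = 1.31451
κ = 2ρ / |p|² = 2×0.39861 / 1.31451 = 0.60647
θ = 2·atan2(ρ, z) = 2·atan2(0.39861, 1.075) = 0.71016 rad
ℓ = θ/κ = 0.71016/0.60647 = 1.17097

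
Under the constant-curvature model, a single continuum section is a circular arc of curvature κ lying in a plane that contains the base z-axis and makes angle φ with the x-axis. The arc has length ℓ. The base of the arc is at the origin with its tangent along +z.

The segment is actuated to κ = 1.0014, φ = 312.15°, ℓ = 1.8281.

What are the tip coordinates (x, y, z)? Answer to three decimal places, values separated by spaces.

θ = κ·ℓ = 1.0014 × 1.8281 = 1.83066 rad
ρ = (1 − cos θ)/κ = (1 − -0.25695)/1.0014 = 1.25519
z = sin θ / κ = 0.96643/1.0014 = 0.96507
x = ρ cos φ = 1.25519 × cos(312.15°) = 0.84233
y = ρ sin φ = 1.25519 × sin(312.15°) = -0.93059

0.842 -0.931 0.965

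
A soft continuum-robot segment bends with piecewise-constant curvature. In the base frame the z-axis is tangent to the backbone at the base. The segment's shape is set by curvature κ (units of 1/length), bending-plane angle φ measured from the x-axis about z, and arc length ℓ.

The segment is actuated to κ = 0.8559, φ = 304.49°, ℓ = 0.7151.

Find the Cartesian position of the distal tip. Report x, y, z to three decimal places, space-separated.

0.120 -0.175 0.671

θ = κ·ℓ = 0.8559 × 0.7151 = 0.61205 rad
ρ = (1 − cos θ)/κ = (1 − 0.81847)/0.8559 = 0.21209
z = sin θ / κ = 0.57455/0.8559 = 0.67128
x = ρ cos φ = 0.21209 × cos(304.49°) = 0.12010
y = ρ sin φ = 0.21209 × sin(304.49°) = -0.17481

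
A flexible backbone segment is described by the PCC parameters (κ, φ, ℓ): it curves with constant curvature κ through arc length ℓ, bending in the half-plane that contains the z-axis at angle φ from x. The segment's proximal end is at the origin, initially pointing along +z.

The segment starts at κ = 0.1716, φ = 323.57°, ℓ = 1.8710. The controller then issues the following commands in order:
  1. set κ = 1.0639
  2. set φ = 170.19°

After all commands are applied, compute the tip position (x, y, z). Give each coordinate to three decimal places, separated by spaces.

-1.304 0.225 0.858

initial: κ=0.1716, φ=323.57°, ℓ=1.8710
cmd 1: set κ=1.0639 → (κ,φ,ℓ)=(1.0639,323.57°,1.8710) → tip=(1.0645,-0.7857,0.8583)
cmd 2: set φ=170.19° → (κ,φ,ℓ)=(1.0639,170.19°,1.8710) → tip=(-1.3037,0.2254,0.8583)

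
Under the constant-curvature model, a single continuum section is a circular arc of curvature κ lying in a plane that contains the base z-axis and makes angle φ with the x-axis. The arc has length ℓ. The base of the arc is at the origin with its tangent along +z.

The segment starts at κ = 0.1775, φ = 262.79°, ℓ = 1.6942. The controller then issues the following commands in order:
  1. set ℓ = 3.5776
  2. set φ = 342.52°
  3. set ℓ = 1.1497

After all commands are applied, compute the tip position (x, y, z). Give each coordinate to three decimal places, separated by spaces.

0.112 -0.035 1.142

initial: κ=0.1775, φ=262.79°, ℓ=1.6942
cmd 1: set ℓ=3.5776 → (κ,φ,ℓ)=(0.1775,262.79°,3.5776) → tip=(-0.1378,-1.0896,3.3420)
cmd 2: set φ=342.52° → (κ,φ,ℓ)=(0.1775,342.52°,3.5776) → tip=(1.0476,-0.3299,3.3420)
cmd 3: set ℓ=1.1497 → (κ,φ,ℓ)=(0.1775,342.52°,1.1497) → tip=(0.1115,-0.0351,1.1417)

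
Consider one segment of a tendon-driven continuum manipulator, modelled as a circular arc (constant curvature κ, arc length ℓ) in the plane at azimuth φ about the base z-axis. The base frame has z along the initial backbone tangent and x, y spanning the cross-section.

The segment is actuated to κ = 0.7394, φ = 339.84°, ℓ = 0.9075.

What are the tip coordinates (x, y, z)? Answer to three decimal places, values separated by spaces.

0.275 -0.101 0.841

θ = κ·ℓ = 0.7394 × 0.9075 = 0.67101 rad
ρ = (1 − cos θ)/κ = (1 − 0.78320)/0.7394 = 0.29321
z = sin θ / κ = 0.62177/0.7394 = 0.84092
x = ρ cos φ = 0.29321 × cos(339.84°) = 0.27525
y = ρ sin φ = 0.29321 × sin(339.84°) = -0.10105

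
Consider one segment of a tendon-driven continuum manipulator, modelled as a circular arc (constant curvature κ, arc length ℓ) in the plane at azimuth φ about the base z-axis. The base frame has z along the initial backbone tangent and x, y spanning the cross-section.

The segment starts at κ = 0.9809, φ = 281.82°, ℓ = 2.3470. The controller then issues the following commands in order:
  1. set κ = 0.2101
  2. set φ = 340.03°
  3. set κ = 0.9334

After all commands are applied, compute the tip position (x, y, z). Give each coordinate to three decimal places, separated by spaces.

initial: κ=0.9809, φ=281.82°, ℓ=2.3470
cmd 1: set κ=0.2101 → (κ,φ,ℓ)=(0.2101,281.82°,2.3470) → tip=(0.1161,-0.5550,2.2530)
cmd 2: set φ=340.03° → (κ,φ,ℓ)=(0.2101,340.03°,2.3470) → tip=(0.5329,-0.1937,2.2530)
cmd 3: set κ=0.9334 → (κ,φ,ℓ)=(0.9334,340.03°,2.3470) → tip=(1.5919,-0.5785,0.8720)

1.592 -0.578 0.872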